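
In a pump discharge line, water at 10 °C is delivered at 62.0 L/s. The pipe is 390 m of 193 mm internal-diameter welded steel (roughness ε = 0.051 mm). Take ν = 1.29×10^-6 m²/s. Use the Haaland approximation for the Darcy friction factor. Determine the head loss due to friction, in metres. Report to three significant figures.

h_f ≈ 7.61 m

V = 4Q/(πD²) = 4·0.0620/(π·0.193²) = 2.119 m/s
Re = VD/ν = 2.119·0.193/1.29×10^-6 = 3.17×10^5 → turbulent
ε/D = 0.051/193 = 2.64×10^-4
Haaland: f = 0.01646
h_f = f(L/D)V²/(2g) = 0.01646·(390/0.193)·2.119²/(2·9.81) = 7.614 m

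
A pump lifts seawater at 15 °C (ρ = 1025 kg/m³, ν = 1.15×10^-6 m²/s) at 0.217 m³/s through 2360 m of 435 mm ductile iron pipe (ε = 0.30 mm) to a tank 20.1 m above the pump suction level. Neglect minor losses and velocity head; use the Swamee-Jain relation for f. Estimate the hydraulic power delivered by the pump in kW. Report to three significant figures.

P_hyd ≈ 68.0 kW

V = 4Q/(πD²) = 1.460 m/s; Re = 5.52×10^5; ε/D = 6.90×10^-4; f = 0.01880
h_f = f(L/D)V²/2g = 11.08 m
Total head H = z + h_f = 20.1 + 11.08 = 31.18 m
P_hyd = ρgQH = 1025·9.81·0.217·31.18 = 68.04 kW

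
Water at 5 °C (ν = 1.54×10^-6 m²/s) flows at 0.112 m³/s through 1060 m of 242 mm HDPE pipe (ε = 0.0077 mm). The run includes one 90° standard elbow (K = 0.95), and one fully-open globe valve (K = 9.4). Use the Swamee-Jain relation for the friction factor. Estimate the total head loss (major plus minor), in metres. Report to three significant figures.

V = 4Q/(πD²) = 2.435 m/s; V²/2g = 0.3022 m
Re = 3.83×10^5, ε/D = 3.18×10^-5 → f = 0.01416 (Swamee-Jain)
Major: h_f = f(L/D)·V²/2g = 0.01416·4380·0.3022 = 18.74 m
Minor: ΣK = 10.3; h_m = ΣK·V²/2g = 3.128 m
Total H_L = 18.74 + 3.128 = 21.87 m

H_L ≈ 21.9 m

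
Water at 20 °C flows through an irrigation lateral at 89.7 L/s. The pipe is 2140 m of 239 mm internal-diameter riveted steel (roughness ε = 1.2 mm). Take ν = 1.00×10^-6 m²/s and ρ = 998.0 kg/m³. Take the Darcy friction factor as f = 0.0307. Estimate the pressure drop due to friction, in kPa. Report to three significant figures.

V = 4Q/(πD²) = 4·0.0897/(π·0.239²) = 1.999 m/s
h_f = f(L/D)V²/(2g) = 0.03070·(2140/0.239)·1.999²/(2·9.81) = 56.01 m
Δp = ρg·h_f = 998.0·9.81·56.01 = 548.4 kPa

Δp ≈ 548 kPa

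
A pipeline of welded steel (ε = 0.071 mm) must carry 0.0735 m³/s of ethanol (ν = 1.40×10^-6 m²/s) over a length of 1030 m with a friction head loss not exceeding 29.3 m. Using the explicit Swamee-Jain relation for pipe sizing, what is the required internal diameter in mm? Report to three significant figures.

Swamee-Jain (Type III): D = 0.66·[ε^1.25·(LQ²/(gh_f))^4.75 + ν·Q^9.4·(L/(gh_f))^5.2]^0.04
LQ²/(gh_f) = 0.01936; L/(gh_f) = 3.583
Term 1 = ε^1.25·(…)^4.75 = 4.75×10^-14; Term 2 = ν·Q^9.4·(…)^5.2 = 2.35×10^-14
D = 0.66·(4.75×10^-14 + 2.35×10^-14)^0.04 = 0.1966 m = 197 mm
Check: V = 2.42 m/s, Re = 3.40×10^5, f = 0.01730, h_f = 27.1 m ≈ 29.3 m ✓

D ≈ 197 mm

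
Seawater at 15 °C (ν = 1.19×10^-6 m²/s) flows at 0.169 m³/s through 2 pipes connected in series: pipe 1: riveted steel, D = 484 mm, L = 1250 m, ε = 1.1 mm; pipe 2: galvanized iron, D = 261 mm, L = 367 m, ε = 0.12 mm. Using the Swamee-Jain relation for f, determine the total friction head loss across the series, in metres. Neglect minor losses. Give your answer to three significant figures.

H ≈ 15.1 m

Pipe 1: V = 0.9186 m/s, Re = 3.74×10^5, ε/D = 0.00227, f = 0.02481, h_1 = f(L/D)V²/2g = 2.756 m
Pipe 2: V = 3.159 m/s, Re = 6.93×10^5, ε/D = 4.60×10^-4, f = 0.01725, h_2 = f(L/D)V²/2g = 12.34 m
Series → Q common, losses add: H = Σh = 15.09 m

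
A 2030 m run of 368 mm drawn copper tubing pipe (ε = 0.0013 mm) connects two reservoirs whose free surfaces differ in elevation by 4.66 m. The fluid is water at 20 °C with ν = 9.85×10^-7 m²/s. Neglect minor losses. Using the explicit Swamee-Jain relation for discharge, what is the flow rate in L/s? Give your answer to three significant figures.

Q ≈ 117 L/s

Swamee-Jain (Type II): Q = -0.965·√(gD⁵h_f/L)·ln[ε/(3.7D) + √(3.17ν²L/(gD³h_f))]
√(gD⁵h_f/L) = √(9.81·0.368⁵·4.66/2030) = 0.01233
ε/(3.7D) = 9.55×10^-7; √(3.17ν²L/(gD³h_f)) = 5.23×10^-5
Q = -0.965·0.01233·ln(5.330×10^-5) = 0.1171 m³/s
Check: V = 1.10 m/s, Re = 4.11×10^5, f = 0.01361, h_f = 4.64 m ≈ 4.66 m ✓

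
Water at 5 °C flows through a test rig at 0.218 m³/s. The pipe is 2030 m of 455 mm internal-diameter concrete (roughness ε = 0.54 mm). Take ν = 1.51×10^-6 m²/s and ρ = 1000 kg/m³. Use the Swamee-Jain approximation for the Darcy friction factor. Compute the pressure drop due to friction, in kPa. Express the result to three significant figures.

Δp ≈ 85.3 kPa

V = 4Q/(πD²) = 4·0.218/(π·0.455²) = 1.341 m/s
Re = VD/ν = 1.341·0.455/1.51×10^-6 = 4.04×10^5 → turbulent
ε/D = 0.54/455 = 0.00119
Swamee-Jain: f = 0.02126
h_f = f(L/D)V²/(2g) = 0.02126·(2030/0.455)·1.341²/(2·9.81) = 8.691 m
Δp = ρg·h_f = 1000·9.81·8.691 = 85.26 kPa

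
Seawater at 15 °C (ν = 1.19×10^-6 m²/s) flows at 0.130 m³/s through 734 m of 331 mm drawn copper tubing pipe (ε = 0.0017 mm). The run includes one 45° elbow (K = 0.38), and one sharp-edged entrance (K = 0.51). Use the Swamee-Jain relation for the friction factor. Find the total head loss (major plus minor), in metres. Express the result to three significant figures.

H_L ≈ 3.61 m

V = 4Q/(πD²) = 1.511 m/s; V²/2g = 0.1163 m
Re = 4.20×10^5, ε/D = 5.14×10^-6 → f = 0.01358 (Swamee-Jain)
Major: h_f = f(L/D)·V²/2g = 0.01358·2218·0.1163 = 3.504 m
Minor: ΣK = 0.890; h_m = ΣK·V²/2g = 0.1035 m
Total H_L = 3.504 + 0.1035 = 3.607 m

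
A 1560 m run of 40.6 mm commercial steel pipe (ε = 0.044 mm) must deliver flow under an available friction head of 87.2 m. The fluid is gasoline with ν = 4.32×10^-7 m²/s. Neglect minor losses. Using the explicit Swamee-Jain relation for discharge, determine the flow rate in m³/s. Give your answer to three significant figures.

Q ≈ 0.00185 m³/s

Swamee-Jain (Type II): Q = -0.965·√(gD⁵h_f/L)·ln[ε/(3.7D) + √(3.17ν²L/(gD³h_f))]
√(gD⁵h_f/L) = √(9.81·0.0406⁵·87.2/1560) = 2.459×10^-4
ε/(3.7D) = 2.93×10^-4; √(3.17ν²L/(gD³h_f)) = 1.27×10^-4
Q = -0.965·2.459×10^-4·ln(4.199×10^-4) = 0.001845 m³/s
Check: V = 1.43 m/s, Re = 1.34×10^5, f = 0.02209, h_f = 87.9 m ≈ 87.2 m ✓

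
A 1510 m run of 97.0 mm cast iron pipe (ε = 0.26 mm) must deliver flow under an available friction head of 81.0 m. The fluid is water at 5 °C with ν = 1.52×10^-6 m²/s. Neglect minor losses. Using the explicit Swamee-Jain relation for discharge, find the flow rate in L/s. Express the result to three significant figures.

Swamee-Jain (Type II): Q = -0.965·√(gD⁵h_f/L)·ln[ε/(3.7D) + √(3.17ν²L/(gD³h_f))]
√(gD⁵h_f/L) = √(9.81·0.0970⁵·81.0/1510) = 0.002126
ε/(3.7D) = 7.24×10^-4; √(3.17ν²L/(gD³h_f)) = 1.23×10^-4
Q = -0.965·0.002126·ln(8.479×10^-4) = 0.01451 m³/s
Check: V = 1.96 m/s, Re = 1.25×10^5, f = 0.02671, h_f = 81.7 m ≈ 81.0 m ✓

Q ≈ 14.5 L/s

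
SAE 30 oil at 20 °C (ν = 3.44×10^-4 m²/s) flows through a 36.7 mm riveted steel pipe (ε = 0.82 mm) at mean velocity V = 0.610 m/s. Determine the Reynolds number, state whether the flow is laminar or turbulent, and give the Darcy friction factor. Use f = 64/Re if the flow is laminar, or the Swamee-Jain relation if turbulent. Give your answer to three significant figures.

Re ≈ 65.1; laminar; f = 64/Re ≈ 0.983

Re = VD/ν = 0.6100·0.0367/3.44×10^-4 = 65.1
Re < 2300 → laminar → f = 64/Re = 0.9834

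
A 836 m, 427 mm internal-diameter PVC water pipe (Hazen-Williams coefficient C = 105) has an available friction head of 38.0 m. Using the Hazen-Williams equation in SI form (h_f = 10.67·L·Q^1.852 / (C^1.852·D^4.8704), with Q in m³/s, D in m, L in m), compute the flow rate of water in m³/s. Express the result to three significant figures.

Q ≈ 0.588 m³/s

Rearranging: Q = [h_f·C^1.852·D^4.8704 / (10.67·L)]^(1/1.852)
Q = [38.0·105^1.852·0.427^4.8704 / (10.67·836)]^0.540 = 0.5879 m³/s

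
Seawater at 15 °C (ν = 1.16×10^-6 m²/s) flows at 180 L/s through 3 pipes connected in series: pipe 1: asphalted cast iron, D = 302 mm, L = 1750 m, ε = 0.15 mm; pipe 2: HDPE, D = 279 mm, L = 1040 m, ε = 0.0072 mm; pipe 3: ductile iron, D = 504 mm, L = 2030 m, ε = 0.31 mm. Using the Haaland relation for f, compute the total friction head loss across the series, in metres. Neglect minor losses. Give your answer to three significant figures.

Pipe 1: V = 2.513 m/s, Re = 6.54×10^5, ε/D = 4.97×10^-4, f = 0.01737, h_1 = f(L/D)V²/2g = 32.39 m
Pipe 2: V = 2.944 m/s, Re = 7.08×10^5, ε/D = 2.58×10^-5, f = 0.01268, h_2 = f(L/D)V²/2g = 20.88 m
Pipe 3: V = 0.9022 m/s, Re = 3.92×10^5, ε/D = 6.15×10^-4, f = 0.01846, h_3 = f(L/D)V²/2g = 3.084 m
Series → Q common, losses add: H = Σh = 56.35 m

H ≈ 56.4 m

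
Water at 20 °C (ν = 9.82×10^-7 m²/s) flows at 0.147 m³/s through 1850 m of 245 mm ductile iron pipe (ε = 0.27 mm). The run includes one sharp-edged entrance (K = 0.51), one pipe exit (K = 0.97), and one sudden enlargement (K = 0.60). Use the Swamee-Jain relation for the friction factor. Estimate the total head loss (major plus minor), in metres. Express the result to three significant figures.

V = 4Q/(πD²) = 3.118 m/s; V²/2g = 0.4956 m
Re = 7.78×10^5, ε/D = 0.00110 → f = 0.02057 (Swamee-Jain)
Major: h_f = f(L/D)·V²/2g = 0.02057·7551·0.4956 = 76.98 m
Minor: ΣK = 2.08; h_m = ΣK·V²/2g = 1.031 m
Total H_L = 76.98 + 1.031 = 78.01 m

H_L ≈ 78.0 m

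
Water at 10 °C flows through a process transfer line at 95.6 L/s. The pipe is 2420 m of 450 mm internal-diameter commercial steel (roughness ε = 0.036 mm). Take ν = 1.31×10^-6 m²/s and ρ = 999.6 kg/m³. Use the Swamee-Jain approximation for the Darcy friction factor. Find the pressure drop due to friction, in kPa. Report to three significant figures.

Δp ≈ 15.7 kPa

V = 4Q/(πD²) = 4·0.0956/(π·0.450²) = 0.6011 m/s
Re = VD/ν = 0.6011·0.450/1.31×10^-6 = 2.06×10^5 → turbulent
ε/D = 0.036/450 = 8.00×10^-5
Swamee-Jain: f = 0.01615
h_f = f(L/D)V²/(2g) = 0.01615·(2420/0.450)·0.6011²/(2·9.81) = 1.599 m
Δp = ρg·h_f = 999.6·9.81·1.599 = 15.68 kPa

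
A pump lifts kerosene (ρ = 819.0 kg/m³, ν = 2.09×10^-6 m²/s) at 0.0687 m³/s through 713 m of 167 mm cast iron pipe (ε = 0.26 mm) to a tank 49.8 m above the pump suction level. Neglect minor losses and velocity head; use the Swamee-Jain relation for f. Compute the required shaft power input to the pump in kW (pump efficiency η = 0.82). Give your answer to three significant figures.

P_shaft ≈ 66.6 kW

V = 4Q/(πD²) = 3.136 m/s; Re = 2.51×10^5; ε/D = 0.00156; f = 0.02294
h_f = f(L/D)V²/2g = 49.12 m
Total head H = z + h_f = 49.8 + 49.12 = 98.92 m
P_hyd = ρgQH = 819.0·9.81·0.0687·98.92 = 54.60 kW
P_shaft = P_hyd/η = 54.60/0.82 = 66.58 kW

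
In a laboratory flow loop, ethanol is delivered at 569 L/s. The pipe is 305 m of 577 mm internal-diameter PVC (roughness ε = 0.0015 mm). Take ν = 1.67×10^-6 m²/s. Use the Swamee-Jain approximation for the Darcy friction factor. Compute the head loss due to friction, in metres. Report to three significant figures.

h_f ≈ 1.56 m

V = 4Q/(πD²) = 4·0.569/(π·0.577²) = 2.176 m/s
Re = VD/ν = 2.176·0.577/1.67×10^-6 = 7.52×10^5 → turbulent
ε/D = 0.0015/577 = 2.60×10^-6
Swamee-Jain: f = 0.01224
h_f = f(L/D)V²/(2g) = 0.01224·(305/0.577)·2.176²/(2·9.81) = 1.562 m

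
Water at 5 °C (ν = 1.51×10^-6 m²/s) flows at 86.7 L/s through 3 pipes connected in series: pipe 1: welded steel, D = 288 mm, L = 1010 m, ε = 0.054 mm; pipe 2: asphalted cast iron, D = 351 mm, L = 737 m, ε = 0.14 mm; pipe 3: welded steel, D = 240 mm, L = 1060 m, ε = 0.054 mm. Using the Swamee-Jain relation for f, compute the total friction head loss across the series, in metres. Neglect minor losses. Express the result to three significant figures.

Pipe 1: V = 1.331 m/s, Re = 2.54×10^5, ε/D = 1.88×10^-4, f = 0.01653, h_1 = f(L/D)V²/2g = 5.234 m
Pipe 2: V = 0.8960 m/s, Re = 2.08×10^5, ε/D = 3.99×10^-4, f = 0.01831, h_2 = f(L/D)V²/2g = 1.573 m
Pipe 3: V = 1.916 m/s, Re = 3.05×10^5, ε/D = 2.25×10^-4, f = 0.01648, h_3 = f(L/D)V²/2g = 13.63 m
Series → Q common, losses add: H = Σh = 20.43 m

H ≈ 20.4 m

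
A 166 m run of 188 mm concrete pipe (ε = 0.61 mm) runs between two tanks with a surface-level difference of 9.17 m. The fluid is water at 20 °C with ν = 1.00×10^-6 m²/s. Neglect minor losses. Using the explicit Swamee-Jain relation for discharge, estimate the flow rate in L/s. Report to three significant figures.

Swamee-Jain (Type II): Q = -0.965·√(gD⁵h_f/L)·ln[ε/(3.7D) + √(3.17ν²L/(gD³h_f))]
√(gD⁵h_f/L) = √(9.81·0.188⁵·9.17/166) = 0.01128
ε/(3.7D) = 8.77×10^-4; √(3.17ν²L/(gD³h_f)) = 2.97×10^-5
Q = -0.965·0.01128·ln(9.066×10^-4) = 0.07627 m³/s
Check: V = 2.75 m/s, Re = 5.17×10^5, f = 0.02711, h_f = 9.21 m ≈ 9.17 m ✓

Q ≈ 76.3 L/s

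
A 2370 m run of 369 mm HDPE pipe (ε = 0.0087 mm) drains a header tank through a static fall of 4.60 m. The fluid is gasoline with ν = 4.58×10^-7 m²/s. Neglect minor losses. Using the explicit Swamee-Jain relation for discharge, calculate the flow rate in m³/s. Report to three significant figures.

Q ≈ 0.114 m³/s

Swamee-Jain (Type II): Q = -0.965·√(gD⁵h_f/L)·ln[ε/(3.7D) + √(3.17ν²L/(gD³h_f))]
√(gD⁵h_f/L) = √(9.81·0.369⁵·4.60/2370) = 0.01141
ε/(3.7D) = 6.37×10^-6; √(3.17ν²L/(gD³h_f)) = 2.64×10^-5
Q = -0.965·0.01141·ln(3.274×10^-5) = 0.1137 m³/s
Check: V = 1.06 m/s, Re = 8.57×10^5, f = 0.01242, h_f = 4.60 m ≈ 4.60 m ✓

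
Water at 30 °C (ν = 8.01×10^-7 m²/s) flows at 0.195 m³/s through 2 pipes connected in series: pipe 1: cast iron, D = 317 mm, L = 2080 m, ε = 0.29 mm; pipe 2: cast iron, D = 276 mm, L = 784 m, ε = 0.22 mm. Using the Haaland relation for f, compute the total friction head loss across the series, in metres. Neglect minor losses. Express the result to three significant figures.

H ≈ 69.0 m

Pipe 1: V = 2.471 m/s, Re = 9.78×10^5, ε/D = 9.15×10^-4, f = 0.01955, h_1 = f(L/D)V²/2g = 39.90 m
Pipe 2: V = 3.259 m/s, Re = 1.12×10^6, ε/D = 7.97×10^-4, f = 0.01891, h_2 = f(L/D)V²/2g = 29.09 m
Series → Q common, losses add: H = Σh = 68.99 m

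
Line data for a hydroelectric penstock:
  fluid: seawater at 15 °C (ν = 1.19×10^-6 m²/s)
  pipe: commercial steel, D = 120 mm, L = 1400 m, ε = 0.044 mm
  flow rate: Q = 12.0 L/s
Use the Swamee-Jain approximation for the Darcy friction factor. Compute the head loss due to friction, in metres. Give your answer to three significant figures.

V = 4Q/(πD²) = 4·0.0120/(π·0.120²) = 1.061 m/s
Re = VD/ν = 1.061·0.120/1.19×10^-6 = 1.07×10^5 → turbulent
ε/D = 0.044/120 = 3.67×10^-4
Swamee-Jain: f = 0.01963
h_f = f(L/D)V²/(2g) = 0.01963·(1400/0.120)·1.061²/(2·9.81) = 13.14 m

h_f ≈ 13.1 m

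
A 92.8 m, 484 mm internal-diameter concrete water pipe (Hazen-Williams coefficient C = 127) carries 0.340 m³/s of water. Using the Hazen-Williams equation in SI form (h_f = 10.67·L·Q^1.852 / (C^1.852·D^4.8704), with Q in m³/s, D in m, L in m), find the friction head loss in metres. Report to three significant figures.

h_f ≈ 0.584 m

h_f = 10.67·92.8·0.340^1.852 / (127^1.852·0.484^4.8704) = 0.5844 m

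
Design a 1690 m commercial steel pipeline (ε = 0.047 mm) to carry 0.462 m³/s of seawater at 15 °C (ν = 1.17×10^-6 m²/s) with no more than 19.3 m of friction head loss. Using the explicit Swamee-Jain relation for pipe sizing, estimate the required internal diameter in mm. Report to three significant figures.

D ≈ 465 mm

Swamee-Jain (Type III): D = 0.66·[ε^1.25·(LQ²/(gh_f))^4.75 + ν·Q^9.4·(L/(gh_f))^5.2]^0.04
LQ²/(gh_f) = 1.905; L/(gh_f) = 8.926
Term 1 = ε^1.25·(…)^4.75 = 8.31×10^-5; Term 2 = ν·Q^9.4·(…)^5.2 = 7.23×10^-5
D = 0.66·(8.31×10^-5 + 7.23×10^-5)^0.04 = 0.4647 m = 465 mm
Check: V = 2.72 m/s, Re = 1.08×10^6, f = 0.01344, h_f = 18.5 m ≈ 19.3 m ✓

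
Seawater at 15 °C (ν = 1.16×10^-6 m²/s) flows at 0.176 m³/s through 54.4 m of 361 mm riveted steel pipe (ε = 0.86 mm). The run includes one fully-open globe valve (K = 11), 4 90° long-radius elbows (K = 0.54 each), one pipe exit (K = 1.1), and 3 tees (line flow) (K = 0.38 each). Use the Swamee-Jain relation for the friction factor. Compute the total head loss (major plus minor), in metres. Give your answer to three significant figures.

H_L ≈ 2.89 m

V = 4Q/(πD²) = 1.720 m/s; V²/2g = 0.1507 m
Re = 5.35×10^5, ε/D = 0.00238 → f = 0.02496 (Swamee-Jain)
Major: h_f = f(L/D)·V²/2g = 0.02496·150.7·0.1507 = 0.5668 m
Minor: ΣK = 15.4; h_m = ΣK·V²/2g = 2.321 m
Total H_L = 0.5668 + 2.321 = 2.888 m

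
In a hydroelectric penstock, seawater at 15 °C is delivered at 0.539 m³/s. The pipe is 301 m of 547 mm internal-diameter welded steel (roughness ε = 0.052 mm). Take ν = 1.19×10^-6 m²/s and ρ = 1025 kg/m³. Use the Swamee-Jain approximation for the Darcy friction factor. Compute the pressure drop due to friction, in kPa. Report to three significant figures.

Δp ≈ 19.8 kPa

V = 4Q/(πD²) = 4·0.539/(π·0.547²) = 2.294 m/s
Re = VD/ν = 2.294·0.547/1.19×10^-6 = 1.05×10^6 → turbulent
ε/D = 0.052/547 = 9.51×10^-5
Swamee-Jain: f = 0.01337
h_f = f(L/D)V²/(2g) = 0.01337·(301/0.547)·2.294²/(2·9.81) = 1.973 m
Δp = ρg·h_f = 1025·9.81·1.973 = 19.84 kPa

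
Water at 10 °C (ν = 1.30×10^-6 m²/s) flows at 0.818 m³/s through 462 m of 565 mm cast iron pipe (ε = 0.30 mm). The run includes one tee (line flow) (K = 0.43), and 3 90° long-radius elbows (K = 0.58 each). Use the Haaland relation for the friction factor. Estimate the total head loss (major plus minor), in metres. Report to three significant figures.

V = 4Q/(πD²) = 3.263 m/s; V²/2g = 0.5425 m
Re = 1.42×10^6, ε/D = 5.31×10^-4 → f = 0.01726 (Haaland)
Major: h_f = f(L/D)·V²/2g = 0.01726·817.7·0.5425 = 7.658 m
Minor: ΣK = 2.17; h_m = ΣK·V²/2g = 1.177 m
Total H_L = 7.658 + 1.177 = 8.835 m

H_L ≈ 8.84 m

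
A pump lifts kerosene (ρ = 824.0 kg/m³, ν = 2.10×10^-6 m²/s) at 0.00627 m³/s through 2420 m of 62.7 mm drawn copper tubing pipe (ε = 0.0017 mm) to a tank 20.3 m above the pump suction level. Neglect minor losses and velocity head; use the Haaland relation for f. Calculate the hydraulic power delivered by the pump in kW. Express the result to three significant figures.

V = 4Q/(πD²) = 2.031 m/s; Re = 6.06×10^4; ε/D = 2.71×10^-5; f = 0.01992
h_f = f(L/D)V²/2g = 161.6 m
Total head H = z + h_f = 20.3 + 161.6 = 181.9 m
P_hyd = ρgQH = 824.0·9.81·0.00627·181.9 = 9.219 kW

P_hyd ≈ 9.22 kW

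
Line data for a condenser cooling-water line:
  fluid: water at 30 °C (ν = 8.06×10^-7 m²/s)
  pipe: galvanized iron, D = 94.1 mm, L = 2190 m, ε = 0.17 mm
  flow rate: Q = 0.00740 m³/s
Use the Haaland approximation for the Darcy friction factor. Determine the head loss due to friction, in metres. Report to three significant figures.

h_f ≈ 32.4 m

V = 4Q/(πD²) = 4·0.00740/(π·0.0941²) = 1.064 m/s
Re = VD/ν = 1.064·0.0941/8.06×10^-7 = 1.24×10^5 → turbulent
ε/D = 0.17/94.1 = 0.00181
Haaland: f = 0.02416
h_f = f(L/D)V²/(2g) = 0.02416·(2190/0.0941)·1.064²/(2·9.81) = 32.45 m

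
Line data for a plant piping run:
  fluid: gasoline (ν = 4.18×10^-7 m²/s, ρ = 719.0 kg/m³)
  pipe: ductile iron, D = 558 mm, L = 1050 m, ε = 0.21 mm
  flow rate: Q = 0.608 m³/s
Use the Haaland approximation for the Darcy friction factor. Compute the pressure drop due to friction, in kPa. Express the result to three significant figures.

Δp ≈ 66.4 kPa

V = 4Q/(πD²) = 4·0.608/(π·0.558²) = 2.486 m/s
Re = VD/ν = 2.486·0.558/4.18×10^-7 = 3.32×10^6 → turbulent
ε/D = 0.21/558 = 3.76×10^-4
Haaland: f = 0.01588
h_f = f(L/D)V²/(2g) = 0.01588·(1050/0.558)·2.486²/(2·9.81) = 9.417 m
Δp = ρg·h_f = 719.0·9.81·9.417 = 66.42 kPa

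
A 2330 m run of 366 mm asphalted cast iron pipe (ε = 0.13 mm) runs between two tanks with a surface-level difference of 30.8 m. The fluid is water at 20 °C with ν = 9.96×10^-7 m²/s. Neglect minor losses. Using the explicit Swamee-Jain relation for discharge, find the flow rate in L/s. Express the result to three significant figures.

Swamee-Jain (Type II): Q = -0.965·√(gD⁵h_f/L)·ln[ε/(3.7D) + √(3.17ν²L/(gD³h_f))]
√(gD⁵h_f/L) = √(9.81·0.366⁵·30.8/2330) = 0.02918
ε/(3.7D) = 9.60×10^-5; √(3.17ν²L/(gD³h_f)) = 2.22×10^-5
Q = -0.965·0.02918·ln(1.182×10^-4) = 0.2547 m³/s
Check: V = 2.42 m/s, Re = 8.89×10^5, f = 0.01630, h_f = 31.0 m ≈ 30.8 m ✓

Q ≈ 255 L/s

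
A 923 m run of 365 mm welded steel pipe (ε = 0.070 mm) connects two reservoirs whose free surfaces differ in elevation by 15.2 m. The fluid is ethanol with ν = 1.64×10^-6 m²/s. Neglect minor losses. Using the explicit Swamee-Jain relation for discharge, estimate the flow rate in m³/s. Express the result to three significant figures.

Swamee-Jain (Type II): Q = -0.965·√(gD⁵h_f/L)·ln[ε/(3.7D) + √(3.17ν²L/(gD³h_f))]
√(gD⁵h_f/L) = √(9.81·0.365⁵·15.2/923) = 0.03235
ε/(3.7D) = 5.18×10^-5; √(3.17ν²L/(gD³h_f)) = 3.29×10^-5
Q = -0.965·0.03235·ln(8.478×10^-5) = 0.2927 m³/s
Check: V = 2.80 m/s, Re = 6.23×10^5, f = 0.01516, h_f = 15.3 m ≈ 15.2 m ✓

Q ≈ 0.293 m³/s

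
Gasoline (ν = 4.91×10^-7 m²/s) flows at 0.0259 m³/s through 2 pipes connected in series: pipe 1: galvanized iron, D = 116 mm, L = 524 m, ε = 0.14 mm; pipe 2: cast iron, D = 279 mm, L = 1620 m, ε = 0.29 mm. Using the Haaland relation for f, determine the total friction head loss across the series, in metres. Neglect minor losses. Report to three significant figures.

H ≈ 30.2 m

Pipe 1: V = 2.451 m/s, Re = 5.79×10^5, ε/D = 0.00121, f = 0.02100, h_1 = f(L/D)V²/2g = 29.05 m
Pipe 2: V = 0.4236 m/s, Re = 2.41×10^5, ε/D = 0.00104, f = 0.02088, h_2 = f(L/D)V²/2g = 1.109 m
Series → Q common, losses add: H = Σh = 30.15 m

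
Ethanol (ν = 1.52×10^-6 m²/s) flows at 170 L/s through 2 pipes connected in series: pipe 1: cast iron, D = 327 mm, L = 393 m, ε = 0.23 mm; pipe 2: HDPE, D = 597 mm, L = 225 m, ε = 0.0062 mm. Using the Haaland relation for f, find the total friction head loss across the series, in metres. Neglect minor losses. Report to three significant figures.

H ≈ 4.84 m

Pipe 1: V = 2.024 m/s, Re = 4.35×10^5, ε/D = 7.03×10^-4, f = 0.01885, h_1 = f(L/D)V²/2g = 4.732 m
Pipe 2: V = 0.6073 m/s, Re = 2.39×10^5, ε/D = 1.04×10^-5, f = 0.01505, h_2 = f(L/D)V²/2g = 0.1066 m
Series → Q common, losses add: H = Σh = 4.839 m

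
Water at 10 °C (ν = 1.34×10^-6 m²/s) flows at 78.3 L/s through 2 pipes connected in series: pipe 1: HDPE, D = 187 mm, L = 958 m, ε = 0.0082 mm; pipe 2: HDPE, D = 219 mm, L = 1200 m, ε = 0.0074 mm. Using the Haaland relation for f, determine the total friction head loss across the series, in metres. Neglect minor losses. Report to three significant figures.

Pipe 1: V = 2.851 m/s, Re = 3.98×10^5, ε/D = 4.39×10^-5, f = 0.01407, h_1 = f(L/D)V²/2g = 29.87 m
Pipe 2: V = 2.079 m/s, Re = 3.40×10^5, ε/D = 3.38×10^-5, f = 0.01433, h_2 = f(L/D)V²/2g = 17.29 m
Series → Q common, losses add: H = Σh = 47.16 m

H ≈ 47.2 m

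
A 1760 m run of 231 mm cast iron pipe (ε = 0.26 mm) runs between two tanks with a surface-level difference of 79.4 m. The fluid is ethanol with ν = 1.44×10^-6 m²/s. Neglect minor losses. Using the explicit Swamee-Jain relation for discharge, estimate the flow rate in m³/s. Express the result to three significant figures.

Q ≈ 0.132 m³/s

Swamee-Jain (Type II): Q = -0.965·√(gD⁵h_f/L)·ln[ε/(3.7D) + √(3.17ν²L/(gD³h_f))]
√(gD⁵h_f/L) = √(9.81·0.231⁵·79.4/1760) = 0.01706
ε/(3.7D) = 3.04×10^-4; √(3.17ν²L/(gD³h_f)) = 3.47×10^-5
Q = -0.965·0.01706·ln(3.389×10^-4) = 0.1315 m³/s
Check: V = 3.14 m/s, Re = 5.04×10^5, f = 0.02088, h_f = 79.9 m ≈ 79.4 m ✓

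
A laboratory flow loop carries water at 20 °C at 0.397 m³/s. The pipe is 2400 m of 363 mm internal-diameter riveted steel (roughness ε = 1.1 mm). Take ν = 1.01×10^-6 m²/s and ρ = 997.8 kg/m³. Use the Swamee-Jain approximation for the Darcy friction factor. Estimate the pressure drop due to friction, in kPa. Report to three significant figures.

V = 4Q/(πD²) = 4·0.397/(π·0.363²) = 3.836 m/s
Re = VD/ν = 3.836·0.363/1.01×10^-6 = 1.38×10^6 → turbulent
ε/D = 1.1/363 = 0.00303
Swamee-Jain: f = 0.02639
h_f = f(L/D)V²/(2g) = 0.02639·(2400/0.363)·3.836²/(2·9.81) = 130.9 m
Δp = ρg·h_f = 997.8·9.81·130.9 = 1281 kPa

Δp ≈ 1280 kPa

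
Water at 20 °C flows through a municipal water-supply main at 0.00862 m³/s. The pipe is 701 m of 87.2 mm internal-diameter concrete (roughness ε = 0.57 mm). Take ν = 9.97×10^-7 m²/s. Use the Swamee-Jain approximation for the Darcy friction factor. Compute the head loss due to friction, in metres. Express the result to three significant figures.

h_f ≈ 28.9 m

V = 4Q/(πD²) = 4·0.00862/(π·0.0872²) = 1.443 m/s
Re = VD/ν = 1.443·0.0872/9.97×10^-7 = 1.26×10^5 → turbulent
ε/D = 0.57/87.2 = 0.00654
Swamee-Jain: f = 0.03384
h_f = f(L/D)V²/(2g) = 0.03384·(701/0.0872)·1.443²/(2·9.81) = 28.89 m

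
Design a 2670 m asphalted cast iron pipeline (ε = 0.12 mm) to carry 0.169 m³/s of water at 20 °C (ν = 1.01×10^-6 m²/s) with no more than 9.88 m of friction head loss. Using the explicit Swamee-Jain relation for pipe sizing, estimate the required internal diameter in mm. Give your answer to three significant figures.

Swamee-Jain (Type III): D = 0.66·[ε^1.25·(LQ²/(gh_f))^4.75 + ν·Q^9.4·(L/(gh_f))^5.2]^0.04
LQ²/(gh_f) = 0.7868; L/(gh_f) = 27.55
Term 1 = ε^1.25·(…)^4.75 = 4.02×10^-6; Term 2 = ν·Q^9.4·(…)^5.2 = 1.72×10^-6
D = 0.66·(4.02×10^-6 + 1.72×10^-6)^0.04 = 0.4073 m = 407 mm
Check: V = 1.30 m/s, Re = 5.23×10^5, f = 0.01628, h_f = 9.15 m ≈ 9.88 m ✓

D ≈ 407 mm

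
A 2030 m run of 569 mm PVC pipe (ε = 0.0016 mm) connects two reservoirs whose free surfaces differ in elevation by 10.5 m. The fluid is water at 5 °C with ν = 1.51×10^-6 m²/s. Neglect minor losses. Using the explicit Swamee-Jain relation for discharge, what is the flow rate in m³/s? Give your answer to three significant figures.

Q ≈ 0.555 m³/s

Swamee-Jain (Type II): Q = -0.965·√(gD⁵h_f/L)·ln[ε/(3.7D) + √(3.17ν²L/(gD³h_f))]
√(gD⁵h_f/L) = √(9.81·0.569⁵·10.5/2030) = 0.05501
ε/(3.7D) = 7.60×10^-7; √(3.17ν²L/(gD³h_f)) = 2.78×10^-5
Q = -0.965·0.05501·ln(2.857×10^-5) = 0.5555 m³/s
Check: V = 2.18 m/s, Re = 8.23×10^5, f = 0.01206, h_f = 10.5 m ≈ 10.5 m ✓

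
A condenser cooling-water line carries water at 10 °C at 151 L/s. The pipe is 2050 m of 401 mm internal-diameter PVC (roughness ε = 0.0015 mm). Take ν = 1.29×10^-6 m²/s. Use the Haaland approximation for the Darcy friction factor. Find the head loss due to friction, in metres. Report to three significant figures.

V = 4Q/(πD²) = 4·0.151/(π·0.401²) = 1.196 m/s
Re = VD/ν = 1.196·0.401/1.29×10^-6 = 3.72×10^5 → turbulent
ε/D = 0.0015/401 = 3.74×10^-6
Haaland: f = 0.01382
h_f = f(L/D)V²/(2g) = 0.01382·(2050/0.401)·1.196²/(2·9.81) = 5.147 m

h_f ≈ 5.15 m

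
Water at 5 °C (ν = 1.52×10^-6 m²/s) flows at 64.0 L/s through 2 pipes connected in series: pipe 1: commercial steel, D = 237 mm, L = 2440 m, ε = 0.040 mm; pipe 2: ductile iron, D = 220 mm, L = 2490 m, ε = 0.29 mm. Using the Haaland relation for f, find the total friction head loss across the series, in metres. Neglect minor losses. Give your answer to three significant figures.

H ≈ 53.9 m

Pipe 1: V = 1.451 m/s, Re = 2.26×10^5, ε/D = 1.69×10^-4, f = 0.01639, h_1 = f(L/D)V²/2g = 18.10 m
Pipe 2: V = 1.684 m/s, Re = 2.44×10^5, ε/D = 0.00132, f = 0.02193, h_2 = f(L/D)V²/2g = 35.85 m
Series → Q common, losses add: H = Σh = 53.95 m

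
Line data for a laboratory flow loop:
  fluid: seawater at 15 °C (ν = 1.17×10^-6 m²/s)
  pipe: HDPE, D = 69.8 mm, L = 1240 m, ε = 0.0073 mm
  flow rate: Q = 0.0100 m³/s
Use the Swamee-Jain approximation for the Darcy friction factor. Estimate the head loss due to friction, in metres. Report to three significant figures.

V = 4Q/(πD²) = 4·0.0100/(π·0.0698²) = 2.613 m/s
Re = VD/ν = 2.613·0.0698/1.17×10^-6 = 1.56×10^5 → turbulent
ε/D = 0.0073/69.8 = 1.05×10^-4
Swamee-Jain: f = 0.01710
h_f = f(L/D)V²/(2g) = 0.01710·(1240/0.0698)·2.613²/(2·9.81) = 105.7 m

h_f ≈ 106 m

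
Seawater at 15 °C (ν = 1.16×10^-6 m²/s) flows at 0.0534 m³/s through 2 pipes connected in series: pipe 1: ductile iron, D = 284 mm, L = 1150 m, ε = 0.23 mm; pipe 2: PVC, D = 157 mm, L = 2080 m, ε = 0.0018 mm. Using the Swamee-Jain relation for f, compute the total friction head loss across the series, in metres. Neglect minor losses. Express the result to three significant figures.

Pipe 1: V = 0.8430 m/s, Re = 2.06×10^5, ε/D = 8.10×10^-4, f = 0.02036, h_1 = f(L/D)V²/2g = 2.986 m
Pipe 2: V = 2.758 m/s, Re = 3.73×10^5, ε/D = 1.15×10^-5, f = 0.01396, h_2 = f(L/D)V²/2g = 71.70 m
Series → Q common, losses add: H = Σh = 74.69 m

H ≈ 74.7 m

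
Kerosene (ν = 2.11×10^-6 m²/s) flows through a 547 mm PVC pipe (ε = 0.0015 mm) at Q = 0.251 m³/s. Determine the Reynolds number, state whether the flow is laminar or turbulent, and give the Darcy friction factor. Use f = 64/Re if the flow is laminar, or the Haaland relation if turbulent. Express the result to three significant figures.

V = 4Q/(πD²) = 1.068 m/s
Re = VD/ν = 1.068·0.547/2.11×10^-6 = 2.77×10^5
Re > 4000 → turbulent; ε/D = 2.74×10^-6
Haaland: f = 0.01458

Re ≈ 2.77×10^5; turbulent; f ≈ 0.0146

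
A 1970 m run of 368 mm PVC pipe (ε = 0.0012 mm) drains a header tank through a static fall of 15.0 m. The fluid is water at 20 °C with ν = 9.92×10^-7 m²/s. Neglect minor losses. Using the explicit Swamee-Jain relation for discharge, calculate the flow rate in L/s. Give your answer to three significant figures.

Swamee-Jain (Type II): Q = -0.965·√(gD⁵h_f/L)·ln[ε/(3.7D) + √(3.17ν²L/(gD³h_f))]
√(gD⁵h_f/L) = √(9.81·0.368⁵·15.0/1970) = 0.02245
ε/(3.7D) = 8.81×10^-7; √(3.17ν²L/(gD³h_f)) = 2.89×10^-5
Q = -0.965·0.02245·ln(2.983×10^-5) = 0.2258 m³/s
Check: V = 2.12 m/s, Re = 7.87×10^5, f = 0.01216, h_f = 14.9 m ≈ 15.0 m ✓

Q ≈ 226 L/s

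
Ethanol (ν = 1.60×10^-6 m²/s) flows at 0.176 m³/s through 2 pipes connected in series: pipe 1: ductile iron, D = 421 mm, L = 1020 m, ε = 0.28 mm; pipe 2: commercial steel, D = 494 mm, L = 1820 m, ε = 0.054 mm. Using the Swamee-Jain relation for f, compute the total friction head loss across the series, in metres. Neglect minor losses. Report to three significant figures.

Pipe 1: V = 1.264 m/s, Re = 3.33×10^5, ε/D = 6.65×10^-4, f = 0.01910, h_1 = f(L/D)V²/2g = 3.771 m
Pipe 2: V = 0.9183 m/s, Re = 2.84×10^5, ε/D = 1.09×10^-4, f = 0.01565, h_2 = f(L/D)V²/2g = 2.477 m
Series → Q common, losses add: H = Σh = 6.248 m

H ≈ 6.25 m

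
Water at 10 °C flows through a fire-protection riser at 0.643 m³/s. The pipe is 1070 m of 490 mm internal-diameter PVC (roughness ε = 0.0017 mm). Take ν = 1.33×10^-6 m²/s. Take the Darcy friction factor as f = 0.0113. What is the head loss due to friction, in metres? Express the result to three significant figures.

h_f ≈ 14.6 m

V = 4Q/(πD²) = 4·0.643/(π·0.490²) = 3.410 m/s
h_f = f(L/D)V²/(2g) = 0.01130·(1070/0.490)·3.410²/(2·9.81) = 14.62 m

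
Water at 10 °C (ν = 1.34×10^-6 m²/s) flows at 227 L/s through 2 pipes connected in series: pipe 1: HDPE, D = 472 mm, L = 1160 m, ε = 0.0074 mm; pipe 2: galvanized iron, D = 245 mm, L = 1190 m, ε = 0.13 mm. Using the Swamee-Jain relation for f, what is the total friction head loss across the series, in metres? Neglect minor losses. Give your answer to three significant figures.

H ≈ 104 m

Pipe 1: V = 1.297 m/s, Re = 4.57×10^5, ε/D = 1.57×10^-5, f = 0.01354, h_1 = f(L/D)V²/2g = 2.855 m
Pipe 2: V = 4.815 m/s, Re = 8.80×10^5, ε/D = 5.31×10^-4, f = 0.01757, h_2 = f(L/D)V²/2g = 100.9 m
Series → Q common, losses add: H = Σh = 103.7 m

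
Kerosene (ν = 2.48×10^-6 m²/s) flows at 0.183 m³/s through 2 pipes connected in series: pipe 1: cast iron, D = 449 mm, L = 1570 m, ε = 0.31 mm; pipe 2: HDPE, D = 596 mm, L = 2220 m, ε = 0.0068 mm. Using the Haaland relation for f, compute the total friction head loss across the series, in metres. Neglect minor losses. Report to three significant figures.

Pipe 1: V = 1.156 m/s, Re = 2.09×10^5, ε/D = 6.90×10^-4, f = 0.01952, h_1 = f(L/D)V²/2g = 4.646 m
Pipe 2: V = 0.6559 m/s, Re = 1.58×10^5, ε/D = 1.14×10^-5, f = 0.01630, h_2 = f(L/D)V²/2g = 1.332 m
Series → Q common, losses add: H = Σh = 5.978 m

H ≈ 5.98 m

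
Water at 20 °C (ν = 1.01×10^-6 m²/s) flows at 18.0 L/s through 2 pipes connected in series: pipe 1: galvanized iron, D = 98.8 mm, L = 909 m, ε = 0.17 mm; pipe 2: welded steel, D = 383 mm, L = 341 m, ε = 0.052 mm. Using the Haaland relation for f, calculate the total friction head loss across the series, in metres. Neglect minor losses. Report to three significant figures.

Pipe 1: V = 2.348 m/s, Re = 2.30×10^5, ε/D = 0.00172, f = 0.02332, h_1 = f(L/D)V²/2g = 60.27 m
Pipe 2: V = 0.1562 m/s, Re = 5.92×10^4, ε/D = 1.36×10^-4, f = 0.02038, h_2 = f(L/D)V²/2g = 0.02258 m
Series → Q common, losses add: H = Σh = 60.29 m

H ≈ 60.3 m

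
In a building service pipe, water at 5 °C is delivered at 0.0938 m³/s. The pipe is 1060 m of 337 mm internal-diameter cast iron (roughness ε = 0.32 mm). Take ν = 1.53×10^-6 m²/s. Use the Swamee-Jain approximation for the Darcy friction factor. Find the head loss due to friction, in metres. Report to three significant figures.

h_f ≈ 3.69 m

V = 4Q/(πD²) = 4·0.0938/(π·0.337²) = 1.052 m/s
Re = VD/ν = 1.052·0.337/1.53×10^-6 = 2.32×10^5 → turbulent
ε/D = 0.32/337 = 9.50×10^-4
Swamee-Jain: f = 0.02081
h_f = f(L/D)V²/(2g) = 0.02081·(1060/0.337)·1.052²/(2·9.81) = 3.689 m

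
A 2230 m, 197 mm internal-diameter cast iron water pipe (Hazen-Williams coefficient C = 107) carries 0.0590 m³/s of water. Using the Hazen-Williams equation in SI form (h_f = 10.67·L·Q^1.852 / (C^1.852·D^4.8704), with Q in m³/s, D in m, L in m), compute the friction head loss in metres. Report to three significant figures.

h_f ≈ 60.0 m

h_f = 10.67·2230·0.0590^1.852 / (107^1.852·0.197^4.8704) = 59.97 m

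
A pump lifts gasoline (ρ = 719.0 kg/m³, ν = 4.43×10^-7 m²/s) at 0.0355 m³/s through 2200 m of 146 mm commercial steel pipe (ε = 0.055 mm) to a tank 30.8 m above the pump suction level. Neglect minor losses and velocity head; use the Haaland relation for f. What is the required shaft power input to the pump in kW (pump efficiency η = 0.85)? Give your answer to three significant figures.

P_shaft ≈ 25.8 kW

V = 4Q/(πD²) = 2.120 m/s; Re = 6.99×10^5; ε/D = 3.77×10^-4; f = 0.01647
h_f = f(L/D)V²/2g = 56.88 m
Total head H = z + h_f = 30.8 + 56.88 = 87.68 m
P_hyd = ρgQH = 719.0·9.81·0.0355·87.68 = 21.96 kW
P_shaft = P_hyd/η = 21.96/0.85 = 25.83 kW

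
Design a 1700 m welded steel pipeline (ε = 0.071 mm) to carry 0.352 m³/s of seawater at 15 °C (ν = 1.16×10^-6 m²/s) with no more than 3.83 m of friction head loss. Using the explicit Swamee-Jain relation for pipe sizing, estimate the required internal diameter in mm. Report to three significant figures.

Swamee-Jain (Type III): D = 0.66·[ε^1.25·(LQ²/(gh_f))^4.75 + ν·Q^9.4·(L/(gh_f))^5.2]^0.04
LQ²/(gh_f) = 5.606; L/(gh_f) = 45.25
Term 1 = ε^1.25·(…)^4.75 = 0.0235; Term 2 = ν·Q^9.4·(…)^5.2 = 0.0258
D = 0.66·(0.0235 + 0.0258)^0.04 = 0.5851 m = 585 mm
Check: V = 1.31 m/s, Re = 6.60×10^5, f = 0.01430, h_f = 3.63 m ≈ 3.83 m ✓

D ≈ 585 mm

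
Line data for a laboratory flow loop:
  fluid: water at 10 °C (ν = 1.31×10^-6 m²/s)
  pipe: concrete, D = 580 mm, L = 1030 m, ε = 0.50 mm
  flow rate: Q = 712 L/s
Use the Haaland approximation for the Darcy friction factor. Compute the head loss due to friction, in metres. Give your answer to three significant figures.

h_f ≈ 12.6 m

V = 4Q/(πD²) = 4·0.712/(π·0.580²) = 2.695 m/s
Re = VD/ν = 2.695·0.580/1.31×10^-6 = 1.19×10^6 → turbulent
ε/D = 0.50/580 = 8.62×10^-4
Haaland: f = 0.01923
h_f = f(L/D)V²/(2g) = 0.01923·(1030/0.580)·2.695²/(2·9.81) = 12.64 m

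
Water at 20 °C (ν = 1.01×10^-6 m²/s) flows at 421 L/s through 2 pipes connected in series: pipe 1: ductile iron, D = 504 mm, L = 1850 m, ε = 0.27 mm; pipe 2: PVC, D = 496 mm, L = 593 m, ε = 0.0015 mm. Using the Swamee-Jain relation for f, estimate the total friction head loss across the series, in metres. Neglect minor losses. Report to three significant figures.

Pipe 1: V = 2.110 m/s, Re = 1.05×10^6, ε/D = 5.36×10^-4, f = 0.01751, h_1 = f(L/D)V²/2g = 14.59 m
Pipe 2: V = 2.179 m/s, Re = 1.07×10^6, ε/D = 3.02×10^-6, f = 0.01156, h_2 = f(L/D)V²/2g = 3.343 m
Series → Q common, losses add: H = Σh = 17.93 m

H ≈ 17.9 m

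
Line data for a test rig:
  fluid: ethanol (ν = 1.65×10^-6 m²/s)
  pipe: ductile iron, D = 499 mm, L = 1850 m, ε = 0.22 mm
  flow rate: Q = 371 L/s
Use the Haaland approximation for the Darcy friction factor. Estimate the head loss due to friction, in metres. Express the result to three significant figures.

h_f ≈ 11.6 m

V = 4Q/(πD²) = 4·0.371/(π·0.499²) = 1.897 m/s
Re = VD/ν = 1.897·0.499/1.65×10^-6 = 5.74×10^5 → turbulent
ε/D = 0.22/499 = 4.41×10^-4
Haaland: f = 0.01708
h_f = f(L/D)V²/(2g) = 0.01708·(1850/0.499)·1.897²/(2·9.81) = 11.62 m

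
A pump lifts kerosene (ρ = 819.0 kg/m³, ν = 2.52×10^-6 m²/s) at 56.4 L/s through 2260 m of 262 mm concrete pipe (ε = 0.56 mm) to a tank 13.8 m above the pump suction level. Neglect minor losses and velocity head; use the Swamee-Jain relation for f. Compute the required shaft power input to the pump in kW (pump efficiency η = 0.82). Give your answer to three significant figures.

P_shaft ≈ 14.4 kW

V = 4Q/(πD²) = 1.046 m/s; Re = 1.09×10^5; ε/D = 0.00214; f = 0.02556
h_f = f(L/D)V²/2g = 12.30 m
Total head H = z + h_f = 13.8 + 12.30 = 26.10 m
P_hyd = ρgQH = 819.0·9.81·0.0564·26.10 = 11.83 kW
P_shaft = P_hyd/η = 11.83/0.82 = 14.42 kW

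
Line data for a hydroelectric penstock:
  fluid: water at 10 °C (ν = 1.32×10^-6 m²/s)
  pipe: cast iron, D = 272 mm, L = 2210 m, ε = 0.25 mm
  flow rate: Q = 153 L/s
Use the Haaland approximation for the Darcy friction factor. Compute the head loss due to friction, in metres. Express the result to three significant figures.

h_f ≈ 56.8 m

V = 4Q/(πD²) = 4·0.153/(π·0.272²) = 2.633 m/s
Re = VD/ν = 2.633·0.272/1.32×10^-6 = 5.43×10^5 → turbulent
ε/D = 0.25/272 = 9.19×10^-4
Haaland: f = 0.01979
h_f = f(L/D)V²/(2g) = 0.01979·(2210/0.272)·2.633²/(2·9.81) = 56.82 m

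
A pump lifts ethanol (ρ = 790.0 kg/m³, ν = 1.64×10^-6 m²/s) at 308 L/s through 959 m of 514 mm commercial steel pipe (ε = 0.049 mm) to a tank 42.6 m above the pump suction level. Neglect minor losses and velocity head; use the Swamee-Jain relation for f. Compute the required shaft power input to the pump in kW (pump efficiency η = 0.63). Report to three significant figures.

P_shaft ≈ 173 kW

V = 4Q/(πD²) = 1.484 m/s; Re = 4.65×10^5; ε/D = 9.53×10^-5; f = 0.01454
h_f = f(L/D)V²/2g = 3.046 m
Total head H = z + h_f = 42.6 + 3.046 = 45.65 m
P_hyd = ρgQH = 790.0·9.81·0.308·45.65 = 109.0 kW
P_shaft = P_hyd/η = 109.0/0.63 = 172.9 kW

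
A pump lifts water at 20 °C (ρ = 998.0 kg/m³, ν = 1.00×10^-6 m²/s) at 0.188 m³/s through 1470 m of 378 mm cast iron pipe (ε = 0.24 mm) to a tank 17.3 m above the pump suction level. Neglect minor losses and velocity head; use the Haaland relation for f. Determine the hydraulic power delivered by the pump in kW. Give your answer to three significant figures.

P_hyd ≈ 50.5 kW

V = 4Q/(πD²) = 1.675 m/s; Re = 6.33×10^5; ε/D = 6.35×10^-4; f = 0.01824
h_f = f(L/D)V²/2g = 10.15 m
Total head H = z + h_f = 17.3 + 10.15 = 27.45 m
P_hyd = ρgQH = 998.0·9.81·0.188·27.45 = 50.52 kW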